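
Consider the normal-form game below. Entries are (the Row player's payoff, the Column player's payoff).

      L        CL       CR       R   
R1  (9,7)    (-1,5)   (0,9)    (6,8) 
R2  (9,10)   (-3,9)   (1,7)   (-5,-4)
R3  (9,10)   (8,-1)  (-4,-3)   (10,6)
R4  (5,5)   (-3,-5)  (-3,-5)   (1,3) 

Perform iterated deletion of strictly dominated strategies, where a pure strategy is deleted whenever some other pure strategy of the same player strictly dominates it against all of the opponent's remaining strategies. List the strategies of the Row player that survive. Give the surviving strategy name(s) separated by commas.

R1, R2, R3

For the Row player, R1 strictly dominates R4 on the remaining columns (L: 9>5, CL: -1>-3, CR: 0>-3, R: 6>1); eliminate R4.
Column CL is eliminated: L beats it against every remaining row (R1: 7>5, R2: 10>9, R3: 10>-1).
Among the remaining strategies, none is strictly dominated by another pure strategy of the same player, so the elimination stops.
Surviving strategies — the Row player: {R1, R2, R3}; the Column player: {L, CR, R}.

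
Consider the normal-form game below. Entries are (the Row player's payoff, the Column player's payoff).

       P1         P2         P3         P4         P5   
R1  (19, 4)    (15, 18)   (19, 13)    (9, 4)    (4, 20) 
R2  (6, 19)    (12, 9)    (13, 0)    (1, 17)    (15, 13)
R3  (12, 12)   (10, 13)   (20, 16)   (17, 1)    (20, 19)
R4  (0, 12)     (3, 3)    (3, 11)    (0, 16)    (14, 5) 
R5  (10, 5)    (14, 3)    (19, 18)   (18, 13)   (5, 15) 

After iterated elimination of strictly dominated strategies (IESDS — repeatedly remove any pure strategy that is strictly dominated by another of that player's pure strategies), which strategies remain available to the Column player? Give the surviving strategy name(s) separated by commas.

P5

For the Row player, R2 strictly dominates R4 on the remaining columns (P1: 6>0, P2: 12>3, P3: 13>3, P4: 1>0, P5: 15>14); eliminate R4.
The Column player's strategy P2 is strictly dominated by P5 (R1: 20>18, R2: 13>9, R3: 19>13, R5: 15>3) and is removed.
For the Row player, R3 strictly dominates R2 on the remaining columns (P1: 12>6, P3: 20>13, P4: 17>1, P5: 20>15); eliminate R2.
Column P1 is eliminated: P3 beats it against every remaining row (R1: 13>4, R3: 16>12, R5: 18>5).
The Row player's strategy R1 is strictly dominated by R3 (P3: 20>19, P4: 17>9, P5: 20>4) and is removed.
Column P4 is eliminated: P3 beats it against every remaining row (R3: 16>1, R5: 18>13).
For the Row player, R3 strictly dominates R5 on the remaining columns (P3: 20>19, P5: 20>5); eliminate R5.
Column P3 is eliminated: P5 beats it against every remaining row (R3: 19>16).
Among the remaining strategies, none is strictly dominated by another pure strategy of the same player, so the elimination stops.
Surviving strategies — the Row player: {R3}; the Column player: {P5}.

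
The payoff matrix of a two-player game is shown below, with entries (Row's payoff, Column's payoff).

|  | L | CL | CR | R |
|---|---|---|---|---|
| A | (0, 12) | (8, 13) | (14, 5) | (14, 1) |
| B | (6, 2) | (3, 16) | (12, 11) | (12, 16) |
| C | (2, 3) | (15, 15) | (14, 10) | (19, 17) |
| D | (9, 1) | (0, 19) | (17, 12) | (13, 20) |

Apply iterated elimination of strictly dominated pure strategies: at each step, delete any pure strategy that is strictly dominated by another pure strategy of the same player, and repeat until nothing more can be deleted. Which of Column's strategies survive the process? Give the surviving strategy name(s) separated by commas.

R

For Column, CL strictly dominates L on the remaining rows (A: 13>12, B: 16>2, C: 15>3, D: 19>1); eliminate L.
Row's strategy B is strictly dominated by A (CL: 8>3, CR: 14>12, R: 14>12) and is removed.
Column CR is eliminated: CL beats it against every remaining row (A: 13>5, C: 15>10, D: 19>12).
Row's strategy A is strictly dominated by C (CL: 15>8, R: 19>14) and is removed.
Row's strategy D is strictly dominated by C (CL: 15>0, R: 19>13) and is removed.
Column CL is eliminated: R beats it against every remaining row (C: 17>15).
Among the remaining strategies, none is strictly dominated by another pure strategy of the same player, so the elimination stops.
Surviving strategies — Row: {C}; Column: {R}.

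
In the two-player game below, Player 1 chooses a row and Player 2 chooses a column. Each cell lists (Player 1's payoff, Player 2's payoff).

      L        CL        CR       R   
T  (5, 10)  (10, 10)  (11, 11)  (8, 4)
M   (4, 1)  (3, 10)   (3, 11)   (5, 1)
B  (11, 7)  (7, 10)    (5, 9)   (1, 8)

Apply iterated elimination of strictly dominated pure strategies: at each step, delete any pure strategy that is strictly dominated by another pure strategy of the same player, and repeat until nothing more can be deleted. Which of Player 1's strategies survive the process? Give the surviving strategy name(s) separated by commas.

Row M is eliminated: T beats it against every remaining column (L: 5>4, CL: 10>3, CR: 11>3, R: 8>5).
For Player 2, CR strictly dominates L on the remaining rows (T: 11>10, B: 9>7); eliminate L.
Row B is eliminated: T beats it against every remaining column (CL: 10>7, CR: 11>5, R: 8>1).
Player 2's strategy CL is strictly dominated by CR (T: 11>10) and is removed.
Player 2's strategy R is strictly dominated by CR (T: 11>4) and is removed.
Among the remaining strategies, none is strictly dominated by another pure strategy of the same player, so the elimination stops.
Surviving strategies — Player 1: {T}; Player 2: {CR}.

T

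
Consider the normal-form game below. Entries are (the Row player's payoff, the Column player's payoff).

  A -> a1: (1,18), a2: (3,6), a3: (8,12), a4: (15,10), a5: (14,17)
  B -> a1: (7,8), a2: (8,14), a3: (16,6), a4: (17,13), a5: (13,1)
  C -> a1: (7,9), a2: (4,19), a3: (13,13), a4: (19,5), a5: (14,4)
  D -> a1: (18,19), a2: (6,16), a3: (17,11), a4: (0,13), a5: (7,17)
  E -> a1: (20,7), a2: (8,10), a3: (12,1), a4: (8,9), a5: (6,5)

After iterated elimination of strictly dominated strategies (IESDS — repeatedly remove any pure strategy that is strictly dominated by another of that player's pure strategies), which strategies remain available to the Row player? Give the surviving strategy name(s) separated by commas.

B, E

For the Column player, a1 strictly dominates a5 on the remaining rows (A: 18>17, B: 8>1, C: 9>4, D: 19>17, E: 7>5); eliminate a5.
The Row player's strategy A is strictly dominated by B (a1: 7>1, a2: 8>3, a3: 16>8, a4: 17>15) and is removed.
For the Column player, a2 strictly dominates a3 on the remaining rows (B: 14>6, C: 19>13, D: 16>11, E: 10>1); eliminate a3.
The Row player's strategy D is strictly dominated by E (a1: 20>18, a2: 8>6, a4: 8>0) and is removed.
Column a1 is eliminated: a2 beats it against every remaining row (B: 14>8, C: 19>9, E: 10>7).
Column a4 is eliminated: a2 beats it against every remaining row (B: 14>13, C: 19>5, E: 10>9).
For the Row player, B strictly dominates C on the remaining columns (a2: 8>4); eliminate C.
Among the remaining strategies, none is strictly dominated by another pure strategy of the same player, so the elimination stops.
Surviving strategies — the Row player: {B, E}; the Column player: {a2}.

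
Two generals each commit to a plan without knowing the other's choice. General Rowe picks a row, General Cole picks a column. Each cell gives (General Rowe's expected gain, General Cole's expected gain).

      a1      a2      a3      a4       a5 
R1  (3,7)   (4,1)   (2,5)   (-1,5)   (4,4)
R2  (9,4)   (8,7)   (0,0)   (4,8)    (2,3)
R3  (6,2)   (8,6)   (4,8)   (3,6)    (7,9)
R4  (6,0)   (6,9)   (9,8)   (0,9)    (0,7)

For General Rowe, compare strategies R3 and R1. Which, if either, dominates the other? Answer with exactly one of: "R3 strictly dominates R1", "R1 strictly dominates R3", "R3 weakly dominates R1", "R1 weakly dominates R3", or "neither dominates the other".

R3's payoffs vs R1's, by General Cole's action — a1: 6>3, a2: 8>4, a3: 4>2, a4: 3>-1, a5: 7>4.
Every comparison favours R3, so R3 strictly dominates R1.

R3 strictly dominates R1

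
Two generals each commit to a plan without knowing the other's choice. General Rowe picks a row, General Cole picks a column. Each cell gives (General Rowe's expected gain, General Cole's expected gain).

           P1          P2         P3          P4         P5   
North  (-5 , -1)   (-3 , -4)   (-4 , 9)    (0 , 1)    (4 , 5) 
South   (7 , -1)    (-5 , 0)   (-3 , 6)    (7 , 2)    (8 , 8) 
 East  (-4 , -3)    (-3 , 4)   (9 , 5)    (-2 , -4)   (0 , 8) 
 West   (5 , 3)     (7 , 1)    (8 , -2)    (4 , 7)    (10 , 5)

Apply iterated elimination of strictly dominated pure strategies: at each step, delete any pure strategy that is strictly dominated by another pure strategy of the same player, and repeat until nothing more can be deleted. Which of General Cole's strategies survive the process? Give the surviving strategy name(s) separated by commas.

P4, P5

Row North is eliminated: West beats it against every remaining column (P1: 5>-5, P2: 7>-3, P3: 8>-4, P4: 4>0, P5: 10>4).
For General Cole, P5 strictly dominates P1 on the remaining rows (South: 8>-1, East: 8>-3, West: 5>3); eliminate P1.
For General Cole, P5 strictly dominates P2 on the remaining rows (South: 8>0, East: 8>4, West: 5>1); eliminate P2.
Column P3 is eliminated: P5 beats it against every remaining row (South: 8>6, East: 8>5, West: 5>-2).
General Rowe's strategy East is strictly dominated by South (P4: 7>-2, P5: 8>0) and is removed.
Among the remaining strategies, none is strictly dominated by another pure strategy of the same player, so the elimination stops.
Surviving strategies — General Rowe: {South, West}; General Cole: {P4, P5}.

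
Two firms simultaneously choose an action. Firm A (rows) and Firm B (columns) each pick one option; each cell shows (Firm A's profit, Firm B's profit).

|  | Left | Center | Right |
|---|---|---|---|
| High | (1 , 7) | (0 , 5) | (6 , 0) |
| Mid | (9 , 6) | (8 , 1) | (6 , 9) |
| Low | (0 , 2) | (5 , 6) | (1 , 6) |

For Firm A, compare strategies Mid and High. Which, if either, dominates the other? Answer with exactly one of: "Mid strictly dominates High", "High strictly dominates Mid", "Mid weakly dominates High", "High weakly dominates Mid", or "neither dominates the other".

Mid weakly dominates High

Compare Mid to High across every action of Firm B: Left: 9>1, Center: 8>0, Right: 6=6.
Mid is at least as good everywhere and strictly better somewhere (tied only at Right), so Mid weakly but not strictly dominates High.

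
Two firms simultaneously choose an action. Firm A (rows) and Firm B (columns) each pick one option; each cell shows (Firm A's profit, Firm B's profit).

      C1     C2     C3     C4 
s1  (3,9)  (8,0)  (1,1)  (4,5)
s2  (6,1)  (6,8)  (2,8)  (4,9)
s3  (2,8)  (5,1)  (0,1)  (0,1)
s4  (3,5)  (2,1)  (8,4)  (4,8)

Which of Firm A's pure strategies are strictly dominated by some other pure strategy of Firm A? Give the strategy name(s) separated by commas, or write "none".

s3

s1: no other strategy beats it everywhere (s2 at C2 (8>6); s3 at C1 (3>2); s4 at C1 (3=3)).
s2 is not dominated — it holds its own against s1 at C1 (6>3); s3 at C1 (6>2); s4 at C1 (6>3).
s3: dominated, since s1 does at least as well everywhere (C1: 3>2, C2: 8>5, C3: 1>0, C4: 4>0).
s4 is not dominated — it holds its own against s1 at C1 (3=3); s2 at C3 (8>2); s3 at C1 (3>2).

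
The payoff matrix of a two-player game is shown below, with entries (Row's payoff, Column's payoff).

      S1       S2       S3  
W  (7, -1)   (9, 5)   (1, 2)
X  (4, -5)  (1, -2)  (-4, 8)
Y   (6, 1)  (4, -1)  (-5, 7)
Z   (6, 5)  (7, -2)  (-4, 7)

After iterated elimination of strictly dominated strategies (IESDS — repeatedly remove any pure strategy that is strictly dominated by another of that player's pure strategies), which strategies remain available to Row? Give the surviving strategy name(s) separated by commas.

W

Row X is eliminated: W beats it against every remaining column (S1: 7>4, S2: 9>1, S3: 1>-4).
Row's strategy Y is strictly dominated by W (S1: 7>6, S2: 9>4, S3: 1>-5) and is removed.
Row's strategy Z is strictly dominated by W (S1: 7>6, S2: 9>7, S3: 1>-4) and is removed.
Column S1 is eliminated: S2 beats it against every remaining row (W: 5>-1).
For Column, S2 strictly dominates S3 on the remaining rows (W: 5>2); eliminate S3.
Among the remaining strategies, none is strictly dominated by another pure strategy of the same player, so the elimination stops.
Surviving strategies — Row: {W}; Column: {S2}.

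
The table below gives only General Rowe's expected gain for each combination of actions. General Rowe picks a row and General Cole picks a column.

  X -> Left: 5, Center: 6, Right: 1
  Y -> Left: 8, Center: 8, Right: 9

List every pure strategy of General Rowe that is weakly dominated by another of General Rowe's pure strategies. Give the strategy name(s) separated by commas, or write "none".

X

X is weakly dominated by Y (Left: 8>5, Center: 8>6, Right: 9>1).
Nothing dominates Y: X at Left (8>5).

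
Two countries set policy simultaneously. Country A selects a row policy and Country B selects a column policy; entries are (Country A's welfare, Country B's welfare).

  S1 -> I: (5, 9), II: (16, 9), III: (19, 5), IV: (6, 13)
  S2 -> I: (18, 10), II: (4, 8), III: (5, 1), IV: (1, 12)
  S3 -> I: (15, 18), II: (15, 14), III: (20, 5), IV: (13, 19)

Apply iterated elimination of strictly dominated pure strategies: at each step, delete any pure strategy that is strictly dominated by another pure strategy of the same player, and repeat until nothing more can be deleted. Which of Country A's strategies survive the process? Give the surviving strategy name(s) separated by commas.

Column I is eliminated: IV beats it against every remaining row (S1: 13>9, S2: 12>10, S3: 19>18).
Country A's strategy S2 is strictly dominated by S1 (II: 16>4, III: 19>5, IV: 6>1) and is removed.
For Country B, IV strictly dominates II on the remaining rows (S1: 13>9, S3: 19>14); eliminate II.
For Country A, S3 strictly dominates S1 on the remaining columns (III: 20>19, IV: 13>6); eliminate S1.
For Country B, IV strictly dominates III on the remaining rows (S3: 19>5); eliminate III.
Among the remaining strategies, none is strictly dominated by another pure strategy of the same player, so the elimination stops.
Surviving strategies — Country A: {S3}; Country B: {IV}.

S3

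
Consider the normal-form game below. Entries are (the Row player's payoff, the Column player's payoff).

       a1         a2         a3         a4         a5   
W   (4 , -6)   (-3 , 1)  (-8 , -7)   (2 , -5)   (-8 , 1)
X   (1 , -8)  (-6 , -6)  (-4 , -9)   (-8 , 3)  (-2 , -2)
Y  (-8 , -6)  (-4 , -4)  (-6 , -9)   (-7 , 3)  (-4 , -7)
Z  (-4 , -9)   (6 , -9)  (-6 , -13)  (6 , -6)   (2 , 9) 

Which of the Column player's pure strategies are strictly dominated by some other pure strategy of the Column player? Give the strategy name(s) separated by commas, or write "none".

a4 strictly dominates a1 — W: -5>-6, X: 3>-8, Y: 3>-6, Z: -6>-9.
a2: no other strategy beats it everywhere (a1 at W (1>-6); a3 at W (1>-7); a4 at W (1>-5); a5 at W (1=1)).
a3: dominated, since a1 does at least as well everywhere (W: -6>-7, X: -8>-9, Y: -6>-9, Z: -9>-13).
Nothing dominates a4: a1 at W (-5>-6); a2 at X (3>-6); a3 at W (-5>-7); a5 at X (3>-2).
a5: no other strategy beats it everywhere (a1 at W (1>-6); a2 at W (1=1); a3 at W (1>-7); a4 at W (1>-5)).

a1, a3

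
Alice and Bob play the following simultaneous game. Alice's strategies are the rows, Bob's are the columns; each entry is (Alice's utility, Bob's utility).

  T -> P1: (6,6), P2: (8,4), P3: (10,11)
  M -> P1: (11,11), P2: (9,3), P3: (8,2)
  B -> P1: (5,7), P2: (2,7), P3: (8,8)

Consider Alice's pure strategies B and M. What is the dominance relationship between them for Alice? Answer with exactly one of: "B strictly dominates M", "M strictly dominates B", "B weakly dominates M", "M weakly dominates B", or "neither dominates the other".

M weakly dominates B

Compare B to M across each choice by Bob: P1: 5<11, P2: 2<9, P3: 8=8.
M is at least as good everywhere and strictly better somewhere (tied at P3), so M weakly dominates B.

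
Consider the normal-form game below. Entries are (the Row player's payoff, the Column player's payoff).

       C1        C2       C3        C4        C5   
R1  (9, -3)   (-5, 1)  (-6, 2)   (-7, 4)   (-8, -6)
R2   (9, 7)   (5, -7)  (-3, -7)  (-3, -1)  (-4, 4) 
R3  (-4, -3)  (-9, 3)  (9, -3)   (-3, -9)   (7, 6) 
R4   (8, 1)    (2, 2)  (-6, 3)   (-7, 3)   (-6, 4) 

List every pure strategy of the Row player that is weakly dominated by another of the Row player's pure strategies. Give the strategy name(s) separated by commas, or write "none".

R1: dominated, since R2 does at least as well everywhere (C1: 9=9, C2: 5>-5, C3: -3>-6, C4: -3>-7, C5: -4>-8).
R2 is not dominated — it holds its own against R1 at C2 (5>-5); R3 at C1 (9>-4); R4 at C1 (9>8).
Nothing dominates R3: R1 at C3 (9>-6); R2 at C3 (9>-3); R4 at C3 (9>-6).
R4 is weakly dominated by R2 (C1: 9>8, C2: 5>2, C3: -3>-6, C4: -3>-7, C5: -4>-6).

R1, R4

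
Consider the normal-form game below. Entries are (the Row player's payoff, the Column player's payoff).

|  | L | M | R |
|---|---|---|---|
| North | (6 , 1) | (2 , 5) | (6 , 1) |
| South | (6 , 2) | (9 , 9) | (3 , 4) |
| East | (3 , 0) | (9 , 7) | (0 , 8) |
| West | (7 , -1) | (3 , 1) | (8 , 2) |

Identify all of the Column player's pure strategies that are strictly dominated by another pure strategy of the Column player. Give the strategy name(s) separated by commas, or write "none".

M strictly dominates L — North: 5>1, South: 9>2, East: 7>0, West: 1>-1.
M: no other strategy beats it everywhere (L at North (5>1); R at North (5>1)).
R is not dominated — it holds its own against L at North (1=1); M at East (8>7).

L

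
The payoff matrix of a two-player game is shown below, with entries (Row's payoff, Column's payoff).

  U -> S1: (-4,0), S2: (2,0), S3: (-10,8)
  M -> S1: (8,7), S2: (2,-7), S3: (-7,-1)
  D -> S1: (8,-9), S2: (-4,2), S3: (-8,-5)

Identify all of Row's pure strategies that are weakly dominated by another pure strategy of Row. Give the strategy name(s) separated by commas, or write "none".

U, D

U: dominated, since M does at least as well everywhere (S1: 8>-4, S2: 2=2, S3: -7>-10).
M is not dominated — it holds its own against U at S1 (8>-4); D at S2 (2>-4).
M weakly dominates D — S1: 8=8, S2: 2>-4, S3: -7>-8.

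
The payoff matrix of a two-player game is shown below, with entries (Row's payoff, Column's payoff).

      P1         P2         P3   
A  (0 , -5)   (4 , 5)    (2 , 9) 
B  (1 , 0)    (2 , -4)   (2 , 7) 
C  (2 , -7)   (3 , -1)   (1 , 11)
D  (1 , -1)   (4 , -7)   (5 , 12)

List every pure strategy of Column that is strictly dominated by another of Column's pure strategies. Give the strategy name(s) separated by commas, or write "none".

P1: dominated, since P3 does at least as well everywhere (A: 9>-5, B: 7>0, C: 11>-7, D: 12>-1).
P2: dominated, since P3 does at least as well everywhere (A: 9>5, B: 7>-4, C: 11>-1, D: 12>-7).
P3: no other strategy beats it everywhere (P1 at A (9>-5); P2 at A (9>5)).

P1, P2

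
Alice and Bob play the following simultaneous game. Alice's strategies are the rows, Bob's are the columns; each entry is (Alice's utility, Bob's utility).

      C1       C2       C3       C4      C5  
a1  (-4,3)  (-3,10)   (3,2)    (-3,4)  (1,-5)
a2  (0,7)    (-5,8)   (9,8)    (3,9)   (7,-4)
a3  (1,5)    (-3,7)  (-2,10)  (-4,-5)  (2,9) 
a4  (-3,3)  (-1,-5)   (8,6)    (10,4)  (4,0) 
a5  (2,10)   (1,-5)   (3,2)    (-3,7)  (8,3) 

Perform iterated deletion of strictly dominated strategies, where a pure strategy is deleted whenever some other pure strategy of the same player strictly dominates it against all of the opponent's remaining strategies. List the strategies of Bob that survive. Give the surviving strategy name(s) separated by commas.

Row a1 is eliminated: a4 beats it against every remaining column (C1: -3>-4, C2: -1>-3, C3: 8>3, C4: 10>-3, C5: 4>1).
Alice's strategy a3 is strictly dominated by a5 (C1: 2>1, C2: 1>-3, C3: 3>-2, C4: -3>-4, C5: 8>2) and is removed.
For Bob, C4 strictly dominates C2 on the remaining rows (a2: 9>8, a4: 4>-5, a5: 7>-5); eliminate C2.
Bob's strategy C5 is strictly dominated by C1 (a2: 7>-4, a4: 3>0, a5: 10>3) and is removed.
Among the remaining strategies, none is strictly dominated by another pure strategy of the same player, so the elimination stops.
Surviving strategies — Alice: {a2, a4, a5}; Bob: {C1, C3, C4}.

C1, C3, C4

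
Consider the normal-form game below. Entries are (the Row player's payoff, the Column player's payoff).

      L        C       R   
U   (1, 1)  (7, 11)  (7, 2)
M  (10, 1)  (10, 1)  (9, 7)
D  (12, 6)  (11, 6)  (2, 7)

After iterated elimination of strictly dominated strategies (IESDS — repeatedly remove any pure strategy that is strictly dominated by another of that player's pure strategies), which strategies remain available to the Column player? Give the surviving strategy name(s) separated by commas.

R

Row U is eliminated: M beats it against every remaining column (L: 10>1, C: 10>7, R: 9>7).
For the Column player, R strictly dominates L on the remaining rows (M: 7>1, D: 7>6); eliminate L.
For the Column player, R strictly dominates C on the remaining rows (M: 7>1, D: 7>6); eliminate C.
For the Row player, M strictly dominates D on the remaining columns (R: 9>2); eliminate D.
Among the remaining strategies, none is strictly dominated by another pure strategy of the same player, so the elimination stops.
Surviving strategies — the Row player: {M}; the Column player: {R}.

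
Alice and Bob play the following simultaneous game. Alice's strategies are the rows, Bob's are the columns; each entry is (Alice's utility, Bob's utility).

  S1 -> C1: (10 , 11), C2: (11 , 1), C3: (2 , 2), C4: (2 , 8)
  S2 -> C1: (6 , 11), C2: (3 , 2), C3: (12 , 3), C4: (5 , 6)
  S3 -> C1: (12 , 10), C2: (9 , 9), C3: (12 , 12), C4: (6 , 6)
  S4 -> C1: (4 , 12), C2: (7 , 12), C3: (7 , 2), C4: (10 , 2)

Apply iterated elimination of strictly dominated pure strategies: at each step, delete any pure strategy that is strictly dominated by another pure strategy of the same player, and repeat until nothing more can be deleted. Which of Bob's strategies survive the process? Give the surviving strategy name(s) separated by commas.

C1, C3

Column C4 is eliminated: C1 beats it against every remaining row (S1: 11>8, S2: 11>6, S3: 10>6, S4: 12>2).
Alice's strategy S4 is strictly dominated by S3 (C1: 12>4, C2: 9>7, C3: 12>7) and is removed.
Bob's strategy C2 is strictly dominated by C1 (S1: 11>1, S2: 11>2, S3: 10>9) and is removed.
Row S1 is eliminated: S3 beats it against every remaining column (C1: 12>10, C3: 12>2).
Among the remaining strategies, none is strictly dominated by another pure strategy of the same player, so the elimination stops.
Surviving strategies — Alice: {S2, S3}; Bob: {C1, C3}.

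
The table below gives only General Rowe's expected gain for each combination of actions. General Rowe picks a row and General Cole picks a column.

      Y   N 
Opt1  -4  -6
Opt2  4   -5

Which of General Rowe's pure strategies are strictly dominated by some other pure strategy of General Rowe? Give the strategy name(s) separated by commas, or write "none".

Opt1: dominated, since Opt2 does at least as well everywhere (Y: 4>-4, N: -5>-6).
Opt2 is not dominated — it holds its own against Opt1 at Y (4>-4).

Opt1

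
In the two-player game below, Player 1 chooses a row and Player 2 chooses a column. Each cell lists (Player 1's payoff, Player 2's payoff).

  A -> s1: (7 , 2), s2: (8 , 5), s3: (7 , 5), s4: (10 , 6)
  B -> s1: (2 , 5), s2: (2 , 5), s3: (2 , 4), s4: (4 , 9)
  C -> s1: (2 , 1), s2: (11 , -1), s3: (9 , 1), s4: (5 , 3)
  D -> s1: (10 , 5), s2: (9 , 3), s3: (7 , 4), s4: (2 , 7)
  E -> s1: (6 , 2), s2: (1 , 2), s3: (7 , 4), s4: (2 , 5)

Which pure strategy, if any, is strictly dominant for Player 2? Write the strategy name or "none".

s4 vs s1: A: 6>2, B: 9>5, C: 3>1, D: 7>5, E: 5>2.
s4 vs s2: A: 6>5, B: 9>5, C: 3>-1, D: 7>3, E: 5>2.
s4 vs s3: A: 6>5, B: 9>4, C: 3>1, D: 7>4, E: 5>4.
s4 strictly beats every other strategy against every opponent action, so it is strictly dominant.

s4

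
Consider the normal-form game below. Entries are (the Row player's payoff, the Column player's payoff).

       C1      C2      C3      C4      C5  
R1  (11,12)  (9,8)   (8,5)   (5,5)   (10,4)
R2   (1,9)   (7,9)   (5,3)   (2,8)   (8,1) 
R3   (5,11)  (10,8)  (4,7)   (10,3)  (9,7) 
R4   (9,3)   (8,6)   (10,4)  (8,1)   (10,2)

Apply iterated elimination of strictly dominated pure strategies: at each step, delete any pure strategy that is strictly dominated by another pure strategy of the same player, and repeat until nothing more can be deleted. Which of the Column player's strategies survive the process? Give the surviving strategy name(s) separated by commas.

Row R2 is eliminated: R1 beats it against every remaining column (C1: 11>1, C2: 9>7, C3: 8>5, C4: 5>2, C5: 10>8).
The Column player's strategy C3 is strictly dominated by C2 (R1: 8>5, R3: 8>7, R4: 6>4) and is removed.
Column C4 is eliminated: C1 beats it against every remaining row (R1: 12>5, R3: 11>3, R4: 3>1).
The Column player's strategy C5 is strictly dominated by C1 (R1: 12>4, R3: 11>7, R4: 3>2) and is removed.
The Row player's strategy R4 is strictly dominated by R1 (C1: 11>9, C2: 9>8) and is removed.
For the Column player, C1 strictly dominates C2 on the remaining rows (R1: 12>8, R3: 11>8); eliminate C2.
Row R3 is eliminated: R1 beats it against every remaining column (C1: 11>5).
Among the remaining strategies, none is strictly dominated by another pure strategy of the same player, so the elimination stops.
Surviving strategies — the Row player: {R1}; the Column player: {C1}.

C1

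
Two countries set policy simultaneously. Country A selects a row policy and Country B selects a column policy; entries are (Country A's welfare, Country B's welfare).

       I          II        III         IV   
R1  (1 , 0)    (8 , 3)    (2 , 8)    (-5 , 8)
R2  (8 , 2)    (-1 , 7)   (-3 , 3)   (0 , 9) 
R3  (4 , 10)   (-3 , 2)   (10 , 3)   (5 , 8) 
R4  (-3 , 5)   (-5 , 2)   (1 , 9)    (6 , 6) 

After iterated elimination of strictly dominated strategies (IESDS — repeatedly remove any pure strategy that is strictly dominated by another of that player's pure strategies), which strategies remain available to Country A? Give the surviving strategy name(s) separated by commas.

R2, R3, R4

For Country B, IV strictly dominates II on the remaining rows (R1: 8>3, R2: 9>7, R3: 8>2, R4: 6>2); eliminate II.
For Country A, R3 strictly dominates R1 on the remaining columns (I: 4>1, III: 10>2, IV: 5>-5); eliminate R1.
Among the remaining strategies, none is strictly dominated by another pure strategy of the same player, so the elimination stops.
Surviving strategies — Country A: {R2, R3, R4}; Country B: {I, III, IV}.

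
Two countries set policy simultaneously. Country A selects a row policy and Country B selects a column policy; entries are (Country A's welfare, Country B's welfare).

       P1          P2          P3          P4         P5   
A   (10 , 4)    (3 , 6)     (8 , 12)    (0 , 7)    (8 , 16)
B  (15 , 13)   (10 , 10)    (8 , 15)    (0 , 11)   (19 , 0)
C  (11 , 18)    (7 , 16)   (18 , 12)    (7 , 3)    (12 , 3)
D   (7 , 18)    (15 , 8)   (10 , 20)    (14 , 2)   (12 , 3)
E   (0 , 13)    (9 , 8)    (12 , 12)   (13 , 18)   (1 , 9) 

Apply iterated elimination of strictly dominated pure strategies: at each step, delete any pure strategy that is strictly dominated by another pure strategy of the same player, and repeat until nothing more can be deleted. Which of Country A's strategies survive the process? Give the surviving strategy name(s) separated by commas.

Country A's strategy A is strictly dominated by C (P1: 11>10, P2: 7>3, P3: 18>8, P4: 7>0, P5: 12>8) and is removed.
For Country B, P1 strictly dominates P2 on the remaining rows (B: 13>10, C: 18>16, D: 18>8, E: 13>8); eliminate P2.
For Country B, P1 strictly dominates P5 on the remaining rows (B: 13>0, C: 18>3, D: 18>3, E: 13>9); eliminate P5.
Among the remaining strategies, none is strictly dominated by another pure strategy of the same player, so the elimination stops.
Surviving strategies — Country A: {B, C, D, E}; Country B: {P1, P3, P4}.

B, C, D, E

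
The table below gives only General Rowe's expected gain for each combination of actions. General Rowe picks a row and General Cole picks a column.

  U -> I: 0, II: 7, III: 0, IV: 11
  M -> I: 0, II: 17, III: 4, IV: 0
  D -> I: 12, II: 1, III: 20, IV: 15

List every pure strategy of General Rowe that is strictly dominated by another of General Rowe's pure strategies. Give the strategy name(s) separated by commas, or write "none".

none

U is not dominated — it holds its own against M at I (0=0); D at II (7>1).
M: no other strategy beats it everywhere (U at I (0=0); D at II (17>1)).
D: no other strategy beats it everywhere (U at I (12>0); M at I (12>0)).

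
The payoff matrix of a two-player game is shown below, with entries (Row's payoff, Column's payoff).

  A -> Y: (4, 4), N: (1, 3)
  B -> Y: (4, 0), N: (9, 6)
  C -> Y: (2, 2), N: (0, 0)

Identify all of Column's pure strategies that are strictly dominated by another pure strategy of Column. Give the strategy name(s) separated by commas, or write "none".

none

Nothing dominates Y: N at A (4>3).
N is not dominated — it holds its own against Y at B (6>0).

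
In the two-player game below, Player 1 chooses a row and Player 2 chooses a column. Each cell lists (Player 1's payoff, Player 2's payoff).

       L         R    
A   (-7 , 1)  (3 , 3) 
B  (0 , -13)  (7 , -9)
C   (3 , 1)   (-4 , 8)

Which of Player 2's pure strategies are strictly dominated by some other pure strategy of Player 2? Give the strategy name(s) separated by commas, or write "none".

L: dominated, since R does at least as well everywhere (A: 3>1, B: -9>-13, C: 8>1).
R is not dominated — it holds its own against L at A (3>1).

L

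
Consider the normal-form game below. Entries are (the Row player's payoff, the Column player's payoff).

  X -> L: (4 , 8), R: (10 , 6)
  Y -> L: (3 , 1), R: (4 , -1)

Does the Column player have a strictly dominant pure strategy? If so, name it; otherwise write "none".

L vs R: X: 8>6, Y: 1>-1.
L strictly beats every other strategy against every opponent action, so it is strictly dominant.

L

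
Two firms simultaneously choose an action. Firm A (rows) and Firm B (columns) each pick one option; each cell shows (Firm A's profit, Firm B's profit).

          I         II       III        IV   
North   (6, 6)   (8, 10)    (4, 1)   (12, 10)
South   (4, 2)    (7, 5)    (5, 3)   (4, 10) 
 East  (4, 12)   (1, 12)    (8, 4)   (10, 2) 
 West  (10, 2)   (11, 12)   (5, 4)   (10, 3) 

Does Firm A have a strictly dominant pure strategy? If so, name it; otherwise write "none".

none

North fails to dominate South at III (4<5).
South fails to dominate North at I (4<6).
East fails to dominate North at I (4<6).
West fails to dominate North at IV (10<12).
No single strategy dominates all the others.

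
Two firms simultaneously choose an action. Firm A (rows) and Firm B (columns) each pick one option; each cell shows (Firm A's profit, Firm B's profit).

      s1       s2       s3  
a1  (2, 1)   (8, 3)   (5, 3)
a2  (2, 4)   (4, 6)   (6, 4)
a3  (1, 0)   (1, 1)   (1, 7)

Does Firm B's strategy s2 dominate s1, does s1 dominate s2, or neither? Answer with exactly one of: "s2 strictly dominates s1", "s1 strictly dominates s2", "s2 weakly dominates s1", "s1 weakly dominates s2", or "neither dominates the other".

s2's payoffs vs s1's, by Firm A's action — a1: 3>1, a2: 6>4, a3: 1>0.
s2 gives a strictly higher payoff against each choice by Firm A, so s2 strictly dominates s1.

s2 strictly dominates s1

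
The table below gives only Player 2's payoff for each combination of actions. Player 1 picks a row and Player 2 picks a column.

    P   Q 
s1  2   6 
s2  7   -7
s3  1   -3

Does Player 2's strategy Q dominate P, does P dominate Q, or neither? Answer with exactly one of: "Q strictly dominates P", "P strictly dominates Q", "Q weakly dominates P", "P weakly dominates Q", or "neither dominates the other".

neither dominates the other

Q's payoffs vs P's, by Player 1's action — s1: 6>2, s2: -7<7, s3: -3<1.
Q does better at s1 but worse at s2, s3; neither strategy dominates the other.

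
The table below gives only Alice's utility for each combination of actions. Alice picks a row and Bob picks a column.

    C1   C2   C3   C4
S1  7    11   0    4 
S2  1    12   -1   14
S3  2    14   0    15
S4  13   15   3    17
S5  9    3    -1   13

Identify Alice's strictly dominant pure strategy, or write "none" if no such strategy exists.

S4

S4 vs S1: C1: 13>7, C2: 15>11, C3: 3>0, C4: 17>4.
S4 vs S2: C1: 13>1, C2: 15>12, C3: 3>-1, C4: 17>14.
S4 vs S3: C1: 13>2, C2: 15>14, C3: 3>0, C4: 17>15.
S4 vs S5: C1: 13>9, C2: 15>3, C3: 3>-1, C4: 17>13.
S4 strictly beats every other strategy against every opponent action, so it is strictly dominant.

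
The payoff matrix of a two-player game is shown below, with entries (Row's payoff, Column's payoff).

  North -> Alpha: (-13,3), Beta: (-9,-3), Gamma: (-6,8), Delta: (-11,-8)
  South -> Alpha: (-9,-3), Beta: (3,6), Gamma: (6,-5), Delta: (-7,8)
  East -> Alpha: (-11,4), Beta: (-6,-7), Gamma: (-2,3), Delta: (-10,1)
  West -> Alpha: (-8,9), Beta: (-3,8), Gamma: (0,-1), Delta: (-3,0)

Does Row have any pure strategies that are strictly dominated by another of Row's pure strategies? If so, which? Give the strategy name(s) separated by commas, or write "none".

North, East

South strictly dominates North — Alpha: -9>-13, Beta: 3>-9, Gamma: 6>-6, Delta: -7>-11.
Nothing dominates South: North at Alpha (-9>-13); East at Alpha (-9>-11); West at Beta (3>-3).
South strictly dominates East — Alpha: -9>-11, Beta: 3>-6, Gamma: 6>-2, Delta: -7>-10.
West is not dominated — it holds its own against North at Alpha (-8>-13); South at Alpha (-8>-9); East at Alpha (-8>-11).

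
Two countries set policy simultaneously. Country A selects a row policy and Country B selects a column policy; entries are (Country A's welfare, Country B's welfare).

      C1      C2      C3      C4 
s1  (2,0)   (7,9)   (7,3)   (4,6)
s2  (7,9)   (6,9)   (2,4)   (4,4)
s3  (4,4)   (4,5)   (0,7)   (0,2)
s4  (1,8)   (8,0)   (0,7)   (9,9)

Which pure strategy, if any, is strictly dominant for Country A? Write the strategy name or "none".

none

s1 fails to dominate s2 at C1 (2<7).
s2 fails to dominate s1 at C2 (6<7).
s3 fails to dominate s1 at C2 (4<7).
s4 fails to dominate s1 at C1 (1<2).
No single strategy dominates all the others.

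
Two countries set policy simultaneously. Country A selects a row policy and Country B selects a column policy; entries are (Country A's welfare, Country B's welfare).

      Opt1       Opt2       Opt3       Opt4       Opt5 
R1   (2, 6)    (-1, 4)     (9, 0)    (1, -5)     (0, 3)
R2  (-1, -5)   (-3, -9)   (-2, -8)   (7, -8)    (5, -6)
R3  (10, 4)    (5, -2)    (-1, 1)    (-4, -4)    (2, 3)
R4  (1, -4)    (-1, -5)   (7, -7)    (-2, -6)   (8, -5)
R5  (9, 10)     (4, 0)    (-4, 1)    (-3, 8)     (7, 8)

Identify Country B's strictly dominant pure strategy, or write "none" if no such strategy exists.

Opt1 vs Opt2: R1: 6>4, R2: -5>-9, R3: 4>-2, R4: -4>-5, R5: 10>0.
Opt1 vs Opt3: R1: 6>0, R2: -5>-8, R3: 4>1, R4: -4>-7, R5: 10>1.
Opt1 vs Opt4: R1: 6>-5, R2: -5>-8, R3: 4>-4, R4: -4>-6, R5: 10>8.
Opt1 vs Opt5: R1: 6>3, R2: -5>-6, R3: 4>3, R4: -4>-5, R5: 10>8.
Opt1 strictly beats every other strategy against every opponent action, so it is strictly dominant.

Opt1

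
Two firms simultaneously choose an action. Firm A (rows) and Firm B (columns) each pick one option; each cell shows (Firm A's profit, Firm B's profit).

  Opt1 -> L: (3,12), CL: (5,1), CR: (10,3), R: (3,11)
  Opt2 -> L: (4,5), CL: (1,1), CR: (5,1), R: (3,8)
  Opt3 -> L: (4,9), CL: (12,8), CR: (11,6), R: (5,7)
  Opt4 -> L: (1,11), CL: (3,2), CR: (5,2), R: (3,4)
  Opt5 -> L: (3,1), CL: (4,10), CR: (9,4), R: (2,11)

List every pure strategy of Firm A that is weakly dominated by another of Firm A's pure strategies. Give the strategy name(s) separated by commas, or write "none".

Opt1, Opt2, Opt4, Opt5

Opt3 weakly dominates Opt1 — L: 4>3, CL: 12>5, CR: 11>10, R: 5>3.
Opt2: dominated, since Opt3 does at least as well everywhere (L: 4=4, CL: 12>1, CR: 11>5, R: 5>3).
Opt3 is not dominated — it holds its own against Opt1 at L (4>3); Opt2 at CL (12>1); Opt4 at L (4>1); Opt5 at L (4>3).
Opt4: dominated, since Opt1 does at least as well everywhere (L: 3>1, CL: 5>3, CR: 10>5, R: 3=3).
Opt5: dominated, since Opt1 does at least as well everywhere (L: 3=3, CL: 5>4, CR: 10>9, R: 3>2).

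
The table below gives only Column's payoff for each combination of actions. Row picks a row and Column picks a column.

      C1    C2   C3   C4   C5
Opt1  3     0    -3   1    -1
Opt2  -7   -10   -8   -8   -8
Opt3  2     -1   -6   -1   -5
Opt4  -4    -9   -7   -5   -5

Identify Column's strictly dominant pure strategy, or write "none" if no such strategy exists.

C1

C1 vs C2: Opt1: 3>0, Opt2: -7>-10, Opt3: 2>-1, Opt4: -4>-9.
C1 vs C3: Opt1: 3>-3, Opt2: -7>-8, Opt3: 2>-6, Opt4: -4>-7.
C1 vs C4: Opt1: 3>1, Opt2: -7>-8, Opt3: 2>-1, Opt4: -4>-5.
C1 vs C5: Opt1: 3>-1, Opt2: -7>-8, Opt3: 2>-5, Opt4: -4>-5.
C1 strictly beats every other strategy against every opponent action, so it is strictly dominant.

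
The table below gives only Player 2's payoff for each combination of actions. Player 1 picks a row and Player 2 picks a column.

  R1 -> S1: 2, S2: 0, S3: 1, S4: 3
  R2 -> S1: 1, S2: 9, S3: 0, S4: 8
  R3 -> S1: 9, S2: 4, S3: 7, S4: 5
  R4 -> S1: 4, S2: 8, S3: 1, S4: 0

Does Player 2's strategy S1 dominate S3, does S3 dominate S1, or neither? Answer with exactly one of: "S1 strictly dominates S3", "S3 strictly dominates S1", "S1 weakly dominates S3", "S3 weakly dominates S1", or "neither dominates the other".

Compare S1 to S3 across each opponent action: R1: 2>1, R2: 1>0, R3: 9>7, R4: 4>1.
Every comparison favours S1, so S1 strictly dominates S3.

S1 strictly dominates S3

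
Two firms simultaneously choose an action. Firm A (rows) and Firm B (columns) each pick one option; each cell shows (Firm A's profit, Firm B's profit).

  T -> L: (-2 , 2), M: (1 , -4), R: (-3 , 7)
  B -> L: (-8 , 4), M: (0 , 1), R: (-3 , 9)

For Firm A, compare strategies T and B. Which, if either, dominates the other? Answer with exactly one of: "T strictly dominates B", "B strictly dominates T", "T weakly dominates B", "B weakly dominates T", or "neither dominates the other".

T weakly dominates B

Compare T to B across every action of Firm B: L: -2>-8, M: 1>0, R: -3=-3.
T is at least as good everywhere and strictly better somewhere (tied only at R), so T weakly but not strictly dominates B.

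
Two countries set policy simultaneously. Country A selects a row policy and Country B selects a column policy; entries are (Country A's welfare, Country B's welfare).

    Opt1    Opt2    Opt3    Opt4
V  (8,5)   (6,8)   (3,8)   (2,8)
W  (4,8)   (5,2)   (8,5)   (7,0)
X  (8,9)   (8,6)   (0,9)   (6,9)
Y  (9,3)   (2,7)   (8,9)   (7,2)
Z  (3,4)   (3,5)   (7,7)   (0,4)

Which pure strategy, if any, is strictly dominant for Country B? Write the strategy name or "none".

none

Opt1 fails to dominate Opt2 at V (5<8).
Opt2 fails to dominate Opt1 at W (2<8).
Opt3 fails to dominate Opt1 at W (5<8).
Opt4 fails to dominate Opt1 at W (0<8).
No single strategy dominates all the others.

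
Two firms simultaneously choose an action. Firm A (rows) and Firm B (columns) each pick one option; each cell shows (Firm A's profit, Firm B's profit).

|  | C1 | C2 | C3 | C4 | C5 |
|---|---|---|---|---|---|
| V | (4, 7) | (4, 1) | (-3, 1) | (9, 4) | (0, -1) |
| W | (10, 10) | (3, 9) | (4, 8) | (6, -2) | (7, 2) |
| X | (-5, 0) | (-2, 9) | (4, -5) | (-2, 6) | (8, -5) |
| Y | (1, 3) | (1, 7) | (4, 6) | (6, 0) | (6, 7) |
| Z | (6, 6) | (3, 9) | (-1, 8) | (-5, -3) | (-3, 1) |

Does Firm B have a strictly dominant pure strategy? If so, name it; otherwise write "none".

none

C1 fails to dominate C2 at X (0<9).
C2 fails to dominate C1 at V (1<7).
C3 fails to dominate C1 at V (1<7).
C4 fails to dominate C1 at V (4<7).
C5 fails to dominate C1 at V (-1<7).
No single strategy dominates all the others.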